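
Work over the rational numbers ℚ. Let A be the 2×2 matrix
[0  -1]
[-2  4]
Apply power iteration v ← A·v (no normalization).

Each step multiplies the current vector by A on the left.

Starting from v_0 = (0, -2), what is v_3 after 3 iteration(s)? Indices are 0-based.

v_3 = (36, -160)

v_0 = (0, -2).
v_1 = A·v_0 = (2, -8).
v_2 = A·v_1 = (8, -36).
v_3 = A·v_2 = (36, -160).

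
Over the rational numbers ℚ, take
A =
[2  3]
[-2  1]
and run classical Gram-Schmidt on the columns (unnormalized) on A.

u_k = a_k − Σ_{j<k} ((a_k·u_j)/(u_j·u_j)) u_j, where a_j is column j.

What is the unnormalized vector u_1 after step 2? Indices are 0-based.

u_1 = (2, 2)

Step 1: u_0 = a_0 = (2, -2).
Step 2: u_1 = a_1 − (1/2)·u_0 = (2, 2).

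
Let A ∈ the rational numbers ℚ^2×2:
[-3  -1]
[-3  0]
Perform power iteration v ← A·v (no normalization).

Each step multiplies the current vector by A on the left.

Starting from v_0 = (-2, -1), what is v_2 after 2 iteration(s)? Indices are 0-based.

v_2 = (-27, -21)

v_0 = (-2, -1).
v_1 = A·v_0 = (7, 6).
v_2 = A·v_1 = (-27, -21).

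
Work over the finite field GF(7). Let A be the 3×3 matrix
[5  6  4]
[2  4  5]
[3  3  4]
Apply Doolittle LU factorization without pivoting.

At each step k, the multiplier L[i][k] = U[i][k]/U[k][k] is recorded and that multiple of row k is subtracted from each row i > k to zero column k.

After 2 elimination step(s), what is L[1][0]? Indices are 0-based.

L[1][0] = 6

k=0: U[0][0]=5
  eliminate (1,0): mult=6, new row 1: (0, 3, 2); set L[1][0]=6
  eliminate (2,0): mult=2, new row 2: (0, 5, 3); set L[2][0]=2
k=1: U[1][1]=3
  eliminate (2,1): mult=4, new row 2: (0, 0, 2); set L[2][1]=4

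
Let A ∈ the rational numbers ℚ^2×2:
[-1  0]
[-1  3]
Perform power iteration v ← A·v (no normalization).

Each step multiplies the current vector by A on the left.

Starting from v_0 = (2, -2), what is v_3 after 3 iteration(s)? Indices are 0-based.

v_3 = (-2, -68)

v_0 = (2, -2).
v_1 = A·v_0 = (-2, -8).
v_2 = A·v_1 = (2, -22).
v_3 = A·v_2 = (-2, -68).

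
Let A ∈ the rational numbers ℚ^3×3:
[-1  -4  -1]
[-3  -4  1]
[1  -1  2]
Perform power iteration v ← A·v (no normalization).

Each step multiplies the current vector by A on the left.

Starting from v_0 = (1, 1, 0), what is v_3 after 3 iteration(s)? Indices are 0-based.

v_0 = (1, 1, 0).
v_1 = A·v_0 = (-5, -7, 0).
v_2 = A·v_1 = (33, 43, 2).
v_3 = A·v_2 = (-207, -269, -6).

v_3 = (-207, -269, -6)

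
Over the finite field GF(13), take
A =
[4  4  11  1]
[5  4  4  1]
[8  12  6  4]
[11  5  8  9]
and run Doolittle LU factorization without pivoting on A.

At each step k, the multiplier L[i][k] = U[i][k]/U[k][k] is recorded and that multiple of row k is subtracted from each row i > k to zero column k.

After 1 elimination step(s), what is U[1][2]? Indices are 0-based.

[col 0] pivot 4
  R1 -= 11*R0 → (0, 12, 0, 3)  (L[1][0] := 11)
  R2 -= 2*R0 → (0, 4, 10, 2)  (L[2][0] := 2)
  R3 -= 6*R0 → (0, 7, 7, 3)  (L[3][0] := 6)

U[1][2] = 0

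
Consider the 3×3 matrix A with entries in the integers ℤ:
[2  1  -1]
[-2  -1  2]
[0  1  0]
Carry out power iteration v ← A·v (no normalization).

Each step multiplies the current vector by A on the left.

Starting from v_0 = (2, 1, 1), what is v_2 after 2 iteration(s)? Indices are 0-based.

v_2 = (4, -3, -3)

v_0 = (2, 1, 1).
v_1 = A·v_0 = (4, -3, 1).
v_2 = A·v_1 = (4, -3, -3).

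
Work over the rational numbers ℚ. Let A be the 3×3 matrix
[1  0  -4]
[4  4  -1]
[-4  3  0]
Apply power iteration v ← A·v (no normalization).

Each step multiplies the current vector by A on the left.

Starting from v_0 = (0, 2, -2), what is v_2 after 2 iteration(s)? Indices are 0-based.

v_2 = (-16, 66, -2)

v_0 = (0, 2, -2).
v_1 = A·v_0 = (8, 10, 6).
v_2 = A·v_1 = (-16, 66, -2).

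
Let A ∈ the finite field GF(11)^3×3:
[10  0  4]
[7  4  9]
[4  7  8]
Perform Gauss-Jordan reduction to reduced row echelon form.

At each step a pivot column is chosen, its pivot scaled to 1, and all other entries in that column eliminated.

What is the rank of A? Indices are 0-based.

step 1: normalize row 0 (÷10) = (1, 0, 7)
  row 1: subtract 7×row0 = (0, 4, 4)
  row 2: subtract 4×row0 = (0, 7, 2)
step 2: normalize row 1 (÷4) = (0, 1, 1)
  row 2: subtract 7×row1 = (0, 0, 6)
step 3: normalize row 2 (÷6) = (0, 0, 1)
  row 0: subtract 7×row2 = (1, 0, 0)
  row 1: subtract 1×row2 = (0, 1, 0)

rank = 3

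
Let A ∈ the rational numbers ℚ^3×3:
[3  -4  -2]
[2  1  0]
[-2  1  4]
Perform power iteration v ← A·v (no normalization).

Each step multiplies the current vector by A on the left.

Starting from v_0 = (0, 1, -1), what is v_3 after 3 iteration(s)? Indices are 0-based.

v_3 = (14, -11, -23)

v_0 = (0, 1, -1).
v_1 = A·v_0 = (-2, 1, -3).
v_2 = A·v_1 = (-4, -3, -7).
v_3 = A·v_2 = (14, -11, -23).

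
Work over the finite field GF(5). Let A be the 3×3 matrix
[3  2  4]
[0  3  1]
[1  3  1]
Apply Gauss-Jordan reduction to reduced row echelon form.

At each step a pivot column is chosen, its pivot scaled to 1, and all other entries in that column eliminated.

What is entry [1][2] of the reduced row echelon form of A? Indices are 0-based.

pivot(0,0)=3: scale R0 → (1, 4, 3)
  clear (2,0): R2 −= (1)R0 → (0, 4, 3)
pivot(1,1)=3: scale R1 → (0, 1, 2)
  clear (0,1): R0 −= (4)R1 → (1, 0, 0)
  clear (2,1): R2 −= (4)R1 → (0, 0, 0)
col 2: no nonzero at/below row 2; advance.

M[1][2] = 2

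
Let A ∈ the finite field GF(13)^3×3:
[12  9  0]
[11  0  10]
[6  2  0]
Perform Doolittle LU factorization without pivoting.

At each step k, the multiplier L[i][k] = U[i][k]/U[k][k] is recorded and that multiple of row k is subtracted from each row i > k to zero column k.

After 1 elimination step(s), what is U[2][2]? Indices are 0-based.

U[2][2] = 0

[col 0] pivot 12
  R1 -= 2*R0 → (0, 8, 10)  (L[1][0] := 2)
  R2 -= 7*R0 → (0, 4, 0)  (L[2][0] := 7)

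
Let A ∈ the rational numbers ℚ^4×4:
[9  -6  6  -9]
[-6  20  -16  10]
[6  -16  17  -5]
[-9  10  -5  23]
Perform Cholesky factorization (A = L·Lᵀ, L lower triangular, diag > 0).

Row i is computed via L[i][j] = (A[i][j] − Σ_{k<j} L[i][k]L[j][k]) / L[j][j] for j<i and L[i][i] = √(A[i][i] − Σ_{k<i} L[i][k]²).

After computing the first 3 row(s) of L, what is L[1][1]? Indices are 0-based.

L[1][1] = 4

Step 1: L[0][0] = √(9) = 3.
  L[1][0] = (-6) / L[0][0] = -2.
Step 2: L[1][1] = √(16) = 4.
  L[2][0] = (6) / L[0][0] = 2.
  L[2][1] = (-12) / L[1][1] = -3.
Step 3: L[2][2] = √(4) = 2.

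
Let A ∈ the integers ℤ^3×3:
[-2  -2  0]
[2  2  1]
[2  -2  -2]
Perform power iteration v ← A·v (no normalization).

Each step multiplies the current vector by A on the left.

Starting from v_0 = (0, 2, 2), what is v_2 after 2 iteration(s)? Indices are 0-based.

v_0 = (0, 2, 2).
v_1 = A·v_0 = (-4, 6, -8).
v_2 = A·v_1 = (-4, -4, -4).

v_2 = (-4, -4, -4)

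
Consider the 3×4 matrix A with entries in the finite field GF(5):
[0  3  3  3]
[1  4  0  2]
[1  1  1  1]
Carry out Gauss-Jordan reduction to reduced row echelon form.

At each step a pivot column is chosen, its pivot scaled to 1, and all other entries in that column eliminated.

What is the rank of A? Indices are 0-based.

pivot(0,0): swap R0↔R1
pivot(0,0)=1: scale R0 → (1, 4, 0, 2)
  clear (2,0): R2 −= (1)R0 → (0, 2, 1, 4)
pivot(1,1)=3: scale R1 → (0, 1, 1, 1)
  clear (0,1): R0 −= (4)R1 → (1, 0, 1, 3)
  clear (2,1): R2 −= (2)R1 → (0, 0, 4, 2)
pivot(2,2)=4: scale R2 → (0, 0, 1, 3)
  clear (0,2): R0 −= (1)R2 → (1, 0, 0, 0)
  clear (1,2): R1 −= (1)R2 → (0, 1, 0, 3)

rank = 3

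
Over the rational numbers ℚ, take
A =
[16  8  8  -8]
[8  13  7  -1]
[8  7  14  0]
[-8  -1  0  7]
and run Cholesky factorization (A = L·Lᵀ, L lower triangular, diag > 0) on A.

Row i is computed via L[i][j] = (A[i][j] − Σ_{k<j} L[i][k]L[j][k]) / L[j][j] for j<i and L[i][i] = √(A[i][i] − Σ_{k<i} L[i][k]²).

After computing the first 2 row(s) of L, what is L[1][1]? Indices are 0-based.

Step 1: L[0][0] = √(16) = 4.
  L[1][0] = (8) / L[0][0] = 2.
Step 2: L[1][1] = √(9) = 3.

L[1][1] = 3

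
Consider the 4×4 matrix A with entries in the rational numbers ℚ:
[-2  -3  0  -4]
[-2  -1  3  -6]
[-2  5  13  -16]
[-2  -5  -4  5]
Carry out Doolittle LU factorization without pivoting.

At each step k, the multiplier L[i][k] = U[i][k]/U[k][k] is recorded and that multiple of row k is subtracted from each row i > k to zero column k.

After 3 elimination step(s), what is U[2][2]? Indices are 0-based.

U[2][2] = 1

[col 0] pivot -2
  R1 -= 1*R0 → (0, 2, 3, -2)  (L[1][0] := 1)
  R2 -= 1*R0 → (0, 8, 13, -12)  (L[2][0] := 1)
  R3 -= 1*R0 → (0, -2, -4, 9)  (L[3][0] := 1)
[col 1] pivot 2
  R2 -= 4*R1 → (0, 0, 1, -4)  (L[2][1] := 4)
  R3 -= -1*R1 → (0, 0, -1, 7)  (L[3][1] := -1)
[col 2] pivot 1
  R3 -= -1*R2 → (0, 0, 0, 3)  (L[3][2] := -1)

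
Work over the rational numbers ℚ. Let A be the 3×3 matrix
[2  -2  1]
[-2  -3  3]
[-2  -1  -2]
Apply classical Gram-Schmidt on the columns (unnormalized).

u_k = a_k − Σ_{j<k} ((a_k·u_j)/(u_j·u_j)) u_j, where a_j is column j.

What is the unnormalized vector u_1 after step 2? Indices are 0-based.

u_1 = (-8/3, -7/3, -1/3)

Step 1: u_0 = a_0 = (2, -2, -2).
Step 2: u_1 = a_1 − (1/3)·u_0 = (-8/3, -7/3, -1/3).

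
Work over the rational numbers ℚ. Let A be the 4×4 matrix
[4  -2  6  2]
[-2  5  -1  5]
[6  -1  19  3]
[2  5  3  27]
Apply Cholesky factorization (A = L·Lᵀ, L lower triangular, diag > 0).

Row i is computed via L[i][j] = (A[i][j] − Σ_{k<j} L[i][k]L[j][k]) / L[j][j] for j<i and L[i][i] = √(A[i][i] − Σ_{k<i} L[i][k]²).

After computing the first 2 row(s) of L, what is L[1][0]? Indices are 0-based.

L[1][0] = -1

Step 1: L[0][0] = √(4) = 2.
  L[1][0] = (-2) / L[0][0] = -1.
Step 2: L[1][1] = √(4) = 2.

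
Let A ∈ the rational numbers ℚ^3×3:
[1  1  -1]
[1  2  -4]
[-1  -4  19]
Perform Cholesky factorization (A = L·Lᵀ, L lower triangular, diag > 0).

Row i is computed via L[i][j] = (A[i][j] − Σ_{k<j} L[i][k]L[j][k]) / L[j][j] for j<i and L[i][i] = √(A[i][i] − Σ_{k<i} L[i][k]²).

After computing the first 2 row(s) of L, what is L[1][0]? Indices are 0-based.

Step 1: L[0][0] = √(1) = 1.
  L[1][0] = (1) / L[0][0] = 1.
Step 2: L[1][1] = √(1) = 1.

L[1][0] = 1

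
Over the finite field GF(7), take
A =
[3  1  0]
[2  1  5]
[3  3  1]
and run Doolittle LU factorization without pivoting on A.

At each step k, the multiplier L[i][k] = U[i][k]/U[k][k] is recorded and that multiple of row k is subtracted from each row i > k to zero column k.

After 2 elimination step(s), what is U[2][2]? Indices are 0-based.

U[2][2] = 6

k=0: U[0][0]=3
  eliminate (1,0): mult=3, new row 1: (0, 5, 5); set L[1][0]=3
  eliminate (2,0): mult=1, new row 2: (0, 2, 1); set L[2][0]=1
k=1: U[1][1]=5
  eliminate (2,1): mult=6, new row 2: (0, 0, 6); set L[2][1]=6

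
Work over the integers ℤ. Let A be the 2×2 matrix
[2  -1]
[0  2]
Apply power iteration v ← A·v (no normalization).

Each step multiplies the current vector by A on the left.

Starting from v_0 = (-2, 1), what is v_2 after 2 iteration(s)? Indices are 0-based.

v_0 = (-2, 1).
v_1 = A·v_0 = (-5, 2).
v_2 = A·v_1 = (-12, 4).

v_2 = (-12, 4)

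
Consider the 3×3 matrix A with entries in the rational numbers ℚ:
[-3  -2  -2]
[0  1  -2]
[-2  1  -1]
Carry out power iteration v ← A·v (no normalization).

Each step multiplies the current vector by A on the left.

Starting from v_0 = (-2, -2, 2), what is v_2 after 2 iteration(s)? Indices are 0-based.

v_2 = (-6, -6, -18)

v_0 = (-2, -2, 2).
v_1 = A·v_0 = (6, -6, 0).
v_2 = A·v_1 = (-6, -6, -18).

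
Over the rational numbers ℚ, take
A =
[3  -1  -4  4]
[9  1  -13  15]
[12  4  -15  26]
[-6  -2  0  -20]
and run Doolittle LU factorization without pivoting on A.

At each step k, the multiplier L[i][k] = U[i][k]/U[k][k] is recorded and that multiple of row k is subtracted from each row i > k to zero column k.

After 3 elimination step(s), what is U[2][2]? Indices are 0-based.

U[2][2] = 3

[col 0] pivot 3
  R1 -= 3*R0 → (0, 4, -1, 3)  (L[1][0] := 3)
  R2 -= 4*R0 → (0, 8, 1, 10)  (L[2][0] := 4)
  R3 -= -2*R0 → (0, -4, -8, -12)  (L[3][0] := -2)
[col 1] pivot 4
  R2 -= 2*R1 → (0, 0, 3, 4)  (L[2][1] := 2)
  R3 -= -1*R1 → (0, 0, -9, -9)  (L[3][1] := -1)
[col 2] pivot 3
  R3 -= -3*R2 → (0, 0, 0, 3)  (L[3][2] := -3)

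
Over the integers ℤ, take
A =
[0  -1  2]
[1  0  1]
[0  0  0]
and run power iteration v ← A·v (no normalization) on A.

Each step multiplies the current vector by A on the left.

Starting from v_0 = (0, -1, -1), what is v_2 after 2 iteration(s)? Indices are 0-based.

v_0 = (0, -1, -1).
v_1 = A·v_0 = (-1, -1, 0).
v_2 = A·v_1 = (1, -1, 0).

v_2 = (1, -1, 0)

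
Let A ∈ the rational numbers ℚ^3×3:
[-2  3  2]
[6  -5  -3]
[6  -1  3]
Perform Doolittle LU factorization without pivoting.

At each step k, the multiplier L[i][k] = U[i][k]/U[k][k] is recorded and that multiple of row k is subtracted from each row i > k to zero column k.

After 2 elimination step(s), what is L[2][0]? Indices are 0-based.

L[2][0] = -3

[col 0] pivot -2
  R1 -= -3*R0 → (0, 4, 3)  (L[1][0] := -3)
  R2 -= -3*R0 → (0, 8, 9)  (L[2][0] := -3)
[col 1] pivot 4
  R2 -= 2*R1 → (0, 0, 3)  (L[2][1] := 2)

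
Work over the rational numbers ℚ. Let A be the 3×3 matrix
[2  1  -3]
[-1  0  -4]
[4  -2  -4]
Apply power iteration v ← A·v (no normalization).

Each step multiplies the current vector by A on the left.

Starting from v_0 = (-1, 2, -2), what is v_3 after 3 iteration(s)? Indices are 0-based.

v_3 = (18, -45, 72)

v_0 = (-1, 2, -2).
v_1 = A·v_0 = (6, 9, 0).
v_2 = A·v_1 = (21, -6, 6).
v_3 = A·v_2 = (18, -45, 72).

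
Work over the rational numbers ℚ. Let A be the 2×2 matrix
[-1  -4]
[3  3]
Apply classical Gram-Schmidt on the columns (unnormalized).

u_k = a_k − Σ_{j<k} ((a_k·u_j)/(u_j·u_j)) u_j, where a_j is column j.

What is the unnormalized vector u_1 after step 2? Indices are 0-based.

Step 1: u_0 = a_0 = (-1, 3).
Step 2: u_1 = a_1 − (13/10)·u_0 = (-27/10, -9/10).

u_1 = (-27/10, -9/10)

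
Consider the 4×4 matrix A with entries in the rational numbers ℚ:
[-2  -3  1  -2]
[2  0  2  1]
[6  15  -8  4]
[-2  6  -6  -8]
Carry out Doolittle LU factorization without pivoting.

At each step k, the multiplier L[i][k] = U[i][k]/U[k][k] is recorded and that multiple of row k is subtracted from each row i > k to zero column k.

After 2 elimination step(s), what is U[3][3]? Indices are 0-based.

k=0: U[0][0]=-2
  eliminate (1,0): mult=-1, new row 1: (0, -3, 3, -1); set L[1][0]=-1
  eliminate (2,0): mult=-3, new row 2: (0, 6, -5, -2); set L[2][0]=-3
  eliminate (3,0): mult=1, new row 3: (0, 9, -7, -6); set L[3][0]=1
k=1: U[1][1]=-3
  eliminate (2,1): mult=-2, new row 2: (0, 0, 1, -4); set L[2][1]=-2
  eliminate (3,1): mult=-3, new row 3: (0, 0, 2, -9); set L[3][1]=-3

U[3][3] = -9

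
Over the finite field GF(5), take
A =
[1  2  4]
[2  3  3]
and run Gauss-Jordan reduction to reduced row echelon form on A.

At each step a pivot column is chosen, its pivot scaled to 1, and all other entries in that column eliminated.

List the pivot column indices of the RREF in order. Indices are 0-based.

step 1: normalize row 0 (÷1) = (1, 2, 4)
  row 1: subtract 2×row0 = (0, 4, 0)
step 2: normalize row 1 (÷4) = (0, 1, 0)
  row 0: subtract 2×row1 = (1, 0, 4)

pivot columns: 0, 1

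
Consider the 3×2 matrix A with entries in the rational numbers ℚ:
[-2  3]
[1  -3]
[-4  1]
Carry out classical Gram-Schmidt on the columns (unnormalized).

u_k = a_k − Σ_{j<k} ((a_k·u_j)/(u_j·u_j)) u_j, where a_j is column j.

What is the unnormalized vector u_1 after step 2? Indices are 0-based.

u_1 = (37/21, -50/21, -31/21)

Step 1: u_0 = a_0 = (-2, 1, -4).
Step 2: u_1 = a_1 − (-13/21)·u_0 = (37/21, -50/21, -31/21).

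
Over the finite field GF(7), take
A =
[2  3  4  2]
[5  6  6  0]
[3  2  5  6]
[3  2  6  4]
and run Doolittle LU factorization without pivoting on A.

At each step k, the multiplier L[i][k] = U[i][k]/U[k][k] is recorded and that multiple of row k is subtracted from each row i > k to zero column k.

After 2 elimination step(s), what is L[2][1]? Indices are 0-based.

k=0: U[0][0]=2
  eliminate (1,0): mult=6, new row 1: (0, 2, 3, 2); set L[1][0]=6
  eliminate (2,0): mult=5, new row 2: (0, 1, 6, 3); set L[2][0]=5
  eliminate (3,0): mult=5, new row 3: (0, 1, 0, 1); set L[3][0]=5
k=1: U[1][1]=2
  eliminate (2,1): mult=4, new row 2: (0, 0, 1, 2); set L[2][1]=4
  eliminate (3,1): mult=4, new row 3: (0, 0, 2, 0); set L[3][1]=4

L[2][1] = 4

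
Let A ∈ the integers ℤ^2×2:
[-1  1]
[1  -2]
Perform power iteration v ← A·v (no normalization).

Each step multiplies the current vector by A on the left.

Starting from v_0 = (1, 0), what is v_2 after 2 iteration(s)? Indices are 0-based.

v_2 = (2, -3)

v_0 = (1, 0).
v_1 = A·v_0 = (-1, 1).
v_2 = A·v_1 = (2, -3).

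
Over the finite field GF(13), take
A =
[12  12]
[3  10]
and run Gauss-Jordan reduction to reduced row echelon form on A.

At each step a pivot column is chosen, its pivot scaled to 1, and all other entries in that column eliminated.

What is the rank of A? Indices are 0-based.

[1] R0 /= 12  ⇒  (1, 1)
     R1 -= 3·R0  ⇒  (0, 7)
[2] R1 /= 7  ⇒  (0, 1)
     R0 -= 1·R1  ⇒  (1, 0)

rank = 2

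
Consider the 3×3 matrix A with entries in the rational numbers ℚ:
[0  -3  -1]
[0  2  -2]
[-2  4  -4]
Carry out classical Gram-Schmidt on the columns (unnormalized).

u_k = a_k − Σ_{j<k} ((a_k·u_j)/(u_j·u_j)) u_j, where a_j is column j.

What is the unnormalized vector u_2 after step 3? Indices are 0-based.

u_2 = (-16/13, -24/13, 0)

Step 1: u_0 = a_0 = (0, 0, -2).
Step 2: u_1 = a_1 − (-2)·u_0 = (-3, 2, 0).
Step 3: u_2 = a_2 − (2)·u_0 − (-1/13)·u_1 = (-16/13, -24/13, 0).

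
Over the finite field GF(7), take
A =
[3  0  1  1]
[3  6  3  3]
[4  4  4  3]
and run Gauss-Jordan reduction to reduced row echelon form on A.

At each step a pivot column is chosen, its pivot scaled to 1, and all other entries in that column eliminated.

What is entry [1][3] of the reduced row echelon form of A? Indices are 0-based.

[1] R0 /= 3  ⇒  (1, 0, 5, 5)
     R1 -= 3·R0  ⇒  (0, 6, 2, 2)
     R2 -= 4·R0  ⇒  (0, 4, 5, 4)
[2] R1 /= 6  ⇒  (0, 1, 5, 5)
     R2 -= 4·R1  ⇒  (0, 0, 6, 5)
[3] R2 /= 6  ⇒  (0, 0, 1, 2)
     R0 -= 5·R2  ⇒  (1, 0, 0, 2)
     R1 -= 5·R2  ⇒  (0, 1, 0, 2)

M[1][3] = 2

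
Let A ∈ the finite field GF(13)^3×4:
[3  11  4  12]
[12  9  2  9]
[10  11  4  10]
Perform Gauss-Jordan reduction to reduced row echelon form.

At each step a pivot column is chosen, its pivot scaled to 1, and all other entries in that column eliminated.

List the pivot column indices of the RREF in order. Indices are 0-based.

pivot columns: 0, 1, 2

[1] R0 /= 3  ⇒  (1, 8, 10, 4)
     R1 -= 12·R0  ⇒  (0, 4, 12, 0)
     R2 -= 10·R0  ⇒  (0, 9, 8, 9)
[2] R1 /= 4  ⇒  (0, 1, 3, 0)
     R0 -= 8·R1  ⇒  (1, 0, 12, 4)
     R2 -= 9·R1  ⇒  (0, 0, 7, 9)
[3] R2 /= 7  ⇒  (0, 0, 1, 5)
     R0 -= 12·R2  ⇒  (1, 0, 0, 9)
     R1 -= 3·R2  ⇒  (0, 1, 0, 11)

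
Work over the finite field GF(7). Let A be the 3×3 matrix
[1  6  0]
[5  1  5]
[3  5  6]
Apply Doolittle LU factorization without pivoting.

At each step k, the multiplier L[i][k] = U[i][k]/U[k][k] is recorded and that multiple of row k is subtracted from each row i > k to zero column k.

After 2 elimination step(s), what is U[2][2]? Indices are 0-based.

Step 1: pivot at (0,0) is 1.
  row1 ← row1 − (5)·row0  ⇒  L[1][0]=5, U row1=(0, 6, 5)
  row2 ← row2 − (3)·row0  ⇒  L[2][0]=3, U row2=(0, 1, 6)
Step 2: pivot at (1,1) is 6.
  row2 ← row2 − (6)·row1  ⇒  L[2][1]=6, U row2=(0, 0, 4)

U[2][2] = 4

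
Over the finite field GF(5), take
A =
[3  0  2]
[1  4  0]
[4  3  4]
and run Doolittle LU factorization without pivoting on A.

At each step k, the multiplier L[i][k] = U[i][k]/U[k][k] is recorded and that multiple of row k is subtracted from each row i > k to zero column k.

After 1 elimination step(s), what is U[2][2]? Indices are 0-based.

U[2][2] = 3

Step 1: pivot at (0,0) is 3.
  row1 ← row1 − (2)·row0  ⇒  L[1][0]=2, U row1=(0, 4, 1)
  row2 ← row2 − (3)·row0  ⇒  L[2][0]=3, U row2=(0, 3, 3)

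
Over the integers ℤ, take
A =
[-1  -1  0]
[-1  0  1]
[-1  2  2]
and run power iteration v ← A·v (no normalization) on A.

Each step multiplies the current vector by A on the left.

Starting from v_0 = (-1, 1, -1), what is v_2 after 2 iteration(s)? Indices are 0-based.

v_0 = (-1, 1, -1).
v_1 = A·v_0 = (0, 0, 1).
v_2 = A·v_1 = (0, 1, 2).

v_2 = (0, 1, 2)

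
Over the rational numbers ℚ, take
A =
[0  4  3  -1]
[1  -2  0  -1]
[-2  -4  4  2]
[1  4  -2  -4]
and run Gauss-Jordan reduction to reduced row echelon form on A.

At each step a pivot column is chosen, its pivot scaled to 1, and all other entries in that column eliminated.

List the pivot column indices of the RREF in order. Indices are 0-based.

pivot columns: 0, 1, 2, 3

[1] R0 <-> R1
[1] R0 /= 1  ⇒  (1, -2, 0, -1)
     R2 -= -2·R0  ⇒  (0, -8, 4, 0)
     R3 -= 1·R0  ⇒  (0, 6, -2, -3)
[2] R1 /= 4  ⇒  (0, 1, 3/4, -1/4)
     R0 -= -2·R1  ⇒  (1, 0, 3/2, -3/2)
     R2 -= -8·R1  ⇒  (0, 0, 10, -2)
     R3 -= 6·R1  ⇒  (0, 0, -13/2, -3/2)
[3] R2 /= 10  ⇒  (0, 0, 1, -1/5)
     R0 -= 3/2·R2  ⇒  (1, 0, 0, -6/5)
     R1 -= 3/4·R2  ⇒  (0, 1, 0, -1/10)
     R3 -= -13/2·R2  ⇒  (0, 0, 0, -14/5)
[4] R3 /= -14/5  ⇒  (0, 0, 0, 1)
     R0 -= -6/5·R3  ⇒  (1, 0, 0, 0)
     R1 -= -1/10·R3  ⇒  (0, 1, 0, 0)
     R2 -= -1/5·R3  ⇒  (0, 0, 1, 0)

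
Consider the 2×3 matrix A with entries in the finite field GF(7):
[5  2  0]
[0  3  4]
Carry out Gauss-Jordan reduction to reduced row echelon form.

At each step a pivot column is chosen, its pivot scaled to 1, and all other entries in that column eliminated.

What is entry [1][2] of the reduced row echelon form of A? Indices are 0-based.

pivot(0,0)=5: scale R0 → (1, 6, 0)
pivot(1,1)=3: scale R1 → (0, 1, 6)
  clear (0,1): R0 −= (6)R1 → (1, 0, 6)

M[1][2] = 6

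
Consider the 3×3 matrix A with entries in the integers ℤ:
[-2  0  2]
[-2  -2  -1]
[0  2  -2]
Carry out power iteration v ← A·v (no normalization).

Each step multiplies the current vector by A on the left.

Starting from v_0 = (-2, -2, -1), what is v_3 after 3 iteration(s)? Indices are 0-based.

v_3 = (60, 34, -84)

v_0 = (-2, -2, -1).
v_1 = A·v_0 = (2, 9, -2).
v_2 = A·v_1 = (-8, -20, 22).
v_3 = A·v_2 = (60, 34, -84).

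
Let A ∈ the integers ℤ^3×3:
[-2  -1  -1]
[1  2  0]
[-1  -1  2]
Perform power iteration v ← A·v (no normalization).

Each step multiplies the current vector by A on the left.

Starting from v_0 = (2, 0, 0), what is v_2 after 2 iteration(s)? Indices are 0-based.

v_0 = (2, 0, 0).
v_1 = A·v_0 = (-4, 2, -2).
v_2 = A·v_1 = (8, 0, -2).

v_2 = (8, 0, -2)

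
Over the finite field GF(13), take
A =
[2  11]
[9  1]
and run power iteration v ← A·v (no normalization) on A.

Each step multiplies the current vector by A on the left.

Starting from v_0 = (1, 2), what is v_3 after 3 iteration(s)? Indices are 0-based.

v_3 = (1, 6)

v_0 = (1, 2).
v_1 = A·v_0 = (11, 11).
v_2 = A·v_1 = (0, 6).
v_3 = A·v_2 = (1, 6).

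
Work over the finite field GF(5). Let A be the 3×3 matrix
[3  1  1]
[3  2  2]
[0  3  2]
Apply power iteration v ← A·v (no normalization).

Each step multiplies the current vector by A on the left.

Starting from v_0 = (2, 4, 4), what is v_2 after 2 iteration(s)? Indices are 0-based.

v_2 = (4, 1, 1)

v_0 = (2, 4, 4).
v_1 = A·v_0 = (4, 2, 0).
v_2 = A·v_1 = (4, 1, 1).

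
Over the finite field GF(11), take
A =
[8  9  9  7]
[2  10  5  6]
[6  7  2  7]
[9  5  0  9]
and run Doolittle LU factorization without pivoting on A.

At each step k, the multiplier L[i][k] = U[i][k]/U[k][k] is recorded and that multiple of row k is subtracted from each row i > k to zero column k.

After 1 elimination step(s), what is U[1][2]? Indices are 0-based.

Step 1: pivot at (0,0) is 8.
  row1 ← row1 − (3)·row0  ⇒  L[1][0]=3, U row1=(0, 5, 0, 7)
  row2 ← row2 − (9)·row0  ⇒  L[2][0]=9, U row2=(0, 3, 9, 10)
  row3 ← row3 − (8)·row0  ⇒  L[3][0]=8, U row3=(0, 10, 5, 8)

U[1][2] = 0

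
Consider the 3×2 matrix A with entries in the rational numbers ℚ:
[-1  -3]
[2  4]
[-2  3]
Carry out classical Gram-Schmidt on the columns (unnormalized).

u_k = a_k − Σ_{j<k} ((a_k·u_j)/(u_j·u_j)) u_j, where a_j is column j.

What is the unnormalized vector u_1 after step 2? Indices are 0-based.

Step 1: u_0 = a_0 = (-1, 2, -2).
Step 2: u_1 = a_1 − (5/9)·u_0 = (-22/9, 26/9, 37/9).

u_1 = (-22/9, 26/9, 37/9)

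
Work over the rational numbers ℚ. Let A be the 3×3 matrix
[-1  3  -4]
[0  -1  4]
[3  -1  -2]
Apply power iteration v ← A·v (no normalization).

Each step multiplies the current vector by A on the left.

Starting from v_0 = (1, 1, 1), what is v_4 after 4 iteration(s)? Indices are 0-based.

v_4 = (-331, 249, -27)

v_0 = (1, 1, 1).
v_1 = A·v_0 = (-2, 3, 0).
v_2 = A·v_1 = (11, -3, -9).
v_3 = A·v_2 = (16, -33, 54).
v_4 = A·v_3 = (-331, 249, -27).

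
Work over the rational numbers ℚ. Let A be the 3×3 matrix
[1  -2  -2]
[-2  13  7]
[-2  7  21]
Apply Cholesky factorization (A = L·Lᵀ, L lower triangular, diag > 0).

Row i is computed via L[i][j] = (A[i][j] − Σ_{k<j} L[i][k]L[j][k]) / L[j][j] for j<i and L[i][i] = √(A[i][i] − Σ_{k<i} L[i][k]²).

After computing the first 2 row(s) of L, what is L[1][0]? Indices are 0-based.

Step 1: L[0][0] = √(1) = 1.
  L[1][0] = (-2) / L[0][0] = -2.
Step 2: L[1][1] = √(9) = 3.

L[1][0] = -2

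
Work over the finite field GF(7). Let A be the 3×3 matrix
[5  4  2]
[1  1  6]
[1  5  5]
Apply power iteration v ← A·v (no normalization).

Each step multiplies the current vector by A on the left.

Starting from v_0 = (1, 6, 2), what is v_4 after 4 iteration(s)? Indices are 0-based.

v_0 = (1, 6, 2).
v_1 = A·v_0 = (5, 5, 6).
v_2 = A·v_1 = (1, 4, 4).
v_3 = A·v_2 = (1, 1, 6).
v_4 = A·v_3 = (0, 3, 1).

v_4 = (0, 3, 1)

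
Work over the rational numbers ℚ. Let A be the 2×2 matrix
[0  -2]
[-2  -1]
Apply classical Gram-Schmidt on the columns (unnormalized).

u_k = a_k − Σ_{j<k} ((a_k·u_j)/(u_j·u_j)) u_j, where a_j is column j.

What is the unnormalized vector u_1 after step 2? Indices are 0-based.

Step 1: u_0 = a_0 = (0, -2).
Step 2: u_1 = a_1 − (1/2)·u_0 = (-2, 0).

u_1 = (-2, 0)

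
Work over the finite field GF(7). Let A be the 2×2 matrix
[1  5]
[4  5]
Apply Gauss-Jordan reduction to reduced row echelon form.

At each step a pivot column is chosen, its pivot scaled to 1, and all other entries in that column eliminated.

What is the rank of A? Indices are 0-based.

pivot(0,0)=1: scale R0 → (1, 5)
  clear (1,0): R1 −= (4)R0 → (0, 6)
pivot(1,1)=6: scale R1 → (0, 1)
  clear (0,1): R0 −= (5)R1 → (1, 0)

rank = 2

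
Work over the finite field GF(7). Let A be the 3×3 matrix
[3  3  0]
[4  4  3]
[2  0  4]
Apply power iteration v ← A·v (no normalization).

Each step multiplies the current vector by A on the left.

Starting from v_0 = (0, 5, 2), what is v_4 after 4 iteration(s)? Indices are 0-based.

v_0 = (0, 5, 2).
v_1 = A·v_0 = (1, 5, 1).
v_2 = A·v_1 = (4, 6, 6).
v_3 = A·v_2 = (2, 2, 4).
v_4 = A·v_3 = (5, 0, 6).

v_4 = (5, 0, 6)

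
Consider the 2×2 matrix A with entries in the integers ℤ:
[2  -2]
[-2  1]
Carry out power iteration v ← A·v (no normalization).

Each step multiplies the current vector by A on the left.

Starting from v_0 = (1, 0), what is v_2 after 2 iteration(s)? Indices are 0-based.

v_0 = (1, 0).
v_1 = A·v_0 = (2, -2).
v_2 = A·v_1 = (8, -6).

v_2 = (8, -6)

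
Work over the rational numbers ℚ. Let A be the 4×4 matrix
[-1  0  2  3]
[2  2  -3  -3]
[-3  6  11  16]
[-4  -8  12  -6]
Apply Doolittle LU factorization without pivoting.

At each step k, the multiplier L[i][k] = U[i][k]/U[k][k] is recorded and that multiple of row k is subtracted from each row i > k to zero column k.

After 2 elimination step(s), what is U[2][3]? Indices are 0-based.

U[2][3] = -2

k=0: U[0][0]=-1
  eliminate (1,0): mult=-2, new row 1: (0, 2, 1, 3); set L[1][0]=-2
  eliminate (2,0): mult=3, new row 2: (0, 6, 5, 7); set L[2][0]=3
  eliminate (3,0): mult=4, new row 3: (0, -8, 4, -18); set L[3][0]=4
k=1: U[1][1]=2
  eliminate (2,1): mult=3, new row 2: (0, 0, 2, -2); set L[2][1]=3
  eliminate (3,1): mult=-4, new row 3: (0, 0, 8, -6); set L[3][1]=-4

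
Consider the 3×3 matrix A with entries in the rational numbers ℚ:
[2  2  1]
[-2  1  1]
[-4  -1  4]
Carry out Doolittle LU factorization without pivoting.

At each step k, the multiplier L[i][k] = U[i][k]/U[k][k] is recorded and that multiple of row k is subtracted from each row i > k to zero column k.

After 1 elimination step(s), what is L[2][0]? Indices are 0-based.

Step 1: pivot at (0,0) is 2.
  row1 ← row1 − (-1)·row0  ⇒  L[1][0]=-1, U row1=(0, 3, 2)
  row2 ← row2 − (-2)·row0  ⇒  L[2][0]=-2, U row2=(0, 3, 6)

L[2][0] = -2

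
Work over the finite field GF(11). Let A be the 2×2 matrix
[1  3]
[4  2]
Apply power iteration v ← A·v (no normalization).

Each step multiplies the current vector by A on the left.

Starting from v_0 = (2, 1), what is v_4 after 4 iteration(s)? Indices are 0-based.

v_0 = (2, 1).
v_1 = A·v_0 = (5, 10).
v_2 = A·v_1 = (2, 7).
v_3 = A·v_2 = (1, 0).
v_4 = A·v_3 = (1, 4).

v_4 = (1, 4)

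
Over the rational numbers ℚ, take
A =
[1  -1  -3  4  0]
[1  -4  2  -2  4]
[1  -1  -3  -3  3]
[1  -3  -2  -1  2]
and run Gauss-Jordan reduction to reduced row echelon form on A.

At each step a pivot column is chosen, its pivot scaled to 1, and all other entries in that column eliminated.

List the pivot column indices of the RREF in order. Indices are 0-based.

pivot columns: 0, 1, 2, 3

step 1: normalize row 0 (÷1) = (1, -1, -3, 4, 0)
  row 1: subtract 1×row0 = (0, -3, 5, -6, 4)
  row 2: subtract 1×row0 = (0, 0, 0, -7, 3)
  row 3: subtract 1×row0 = (0, -2, 1, -5, 2)
step 2: normalize row 1 (÷-3) = (0, 1, -5/3, 2, -4/3)
  row 0: subtract -1×row1 = (1, 0, -14/3, 6, -4/3)
  row 3: subtract -2×row1 = (0, 0, -7/3, -1, -2/3)
step 3: exchange rows 2,3
step 3: normalize row 2 (÷-7/3) = (0, 0, 1, 3/7, 2/7)
  row 0: subtract -14/3×row2 = (1, 0, 0, 8, 0)
  row 1: subtract -5/3×row2 = (0, 1, 0, 19/7, -6/7)
step 4: normalize row 3 (÷-7) = (0, 0, 0, 1, -3/7)
  row 0: subtract 8×row3 = (1, 0, 0, 0, 24/7)
  row 1: subtract 19/7×row3 = (0, 1, 0, 0, 15/49)
  row 2: subtract 3/7×row3 = (0, 0, 1, 0, 23/49)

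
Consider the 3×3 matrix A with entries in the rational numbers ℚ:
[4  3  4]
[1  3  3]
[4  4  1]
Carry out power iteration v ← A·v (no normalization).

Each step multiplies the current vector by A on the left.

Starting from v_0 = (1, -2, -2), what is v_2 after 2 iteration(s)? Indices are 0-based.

v_2 = (-97, -61, -90)

v_0 = (1, -2, -2).
v_1 = A·v_0 = (-10, -11, -6).
v_2 = A·v_1 = (-97, -61, -90).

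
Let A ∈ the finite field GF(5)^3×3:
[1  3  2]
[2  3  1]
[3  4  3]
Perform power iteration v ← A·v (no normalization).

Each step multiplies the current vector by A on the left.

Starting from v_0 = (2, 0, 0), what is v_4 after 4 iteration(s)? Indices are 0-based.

v_4 = (3, 4, 1)

v_0 = (2, 0, 0).
v_1 = A·v_0 = (2, 4, 1).
v_2 = A·v_1 = (1, 2, 0).
v_3 = A·v_2 = (2, 3, 1).
v_4 = A·v_3 = (3, 4, 1).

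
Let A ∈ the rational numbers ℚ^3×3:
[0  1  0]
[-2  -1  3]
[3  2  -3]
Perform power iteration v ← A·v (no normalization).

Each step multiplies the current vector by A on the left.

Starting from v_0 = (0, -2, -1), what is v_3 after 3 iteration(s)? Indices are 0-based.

v_3 = (2, -15, 16)

v_0 = (0, -2, -1).
v_1 = A·v_0 = (-2, -1, -1).
v_2 = A·v_1 = (-1, 2, -5).
v_3 = A·v_2 = (2, -15, 16).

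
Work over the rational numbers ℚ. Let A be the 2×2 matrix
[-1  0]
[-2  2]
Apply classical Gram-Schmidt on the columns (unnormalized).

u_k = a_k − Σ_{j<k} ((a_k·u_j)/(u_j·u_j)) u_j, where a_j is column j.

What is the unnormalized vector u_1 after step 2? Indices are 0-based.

u_1 = (-4/5, 2/5)

Step 1: u_0 = a_0 = (-1, -2).
Step 2: u_1 = a_1 − (-4/5)·u_0 = (-4/5, 2/5).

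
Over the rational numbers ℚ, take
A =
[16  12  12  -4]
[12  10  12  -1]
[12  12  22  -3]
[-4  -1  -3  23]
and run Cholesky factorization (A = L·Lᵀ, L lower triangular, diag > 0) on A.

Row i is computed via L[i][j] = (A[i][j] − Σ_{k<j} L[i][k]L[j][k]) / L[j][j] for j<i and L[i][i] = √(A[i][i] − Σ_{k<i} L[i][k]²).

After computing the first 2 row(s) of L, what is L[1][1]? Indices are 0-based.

L[1][1] = 1

Step 1: L[0][0] = √(16) = 4.
  L[1][0] = (12) / L[0][0] = 3.
Step 2: L[1][1] = √(1) = 1.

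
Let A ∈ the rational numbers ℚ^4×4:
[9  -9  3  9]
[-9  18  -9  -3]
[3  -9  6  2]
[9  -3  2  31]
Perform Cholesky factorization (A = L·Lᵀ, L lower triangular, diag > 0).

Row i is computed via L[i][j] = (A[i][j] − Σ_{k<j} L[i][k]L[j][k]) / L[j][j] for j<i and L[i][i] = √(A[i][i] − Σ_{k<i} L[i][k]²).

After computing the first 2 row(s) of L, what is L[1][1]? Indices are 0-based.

L[1][1] = 3

Step 1: L[0][0] = √(9) = 3.
  L[1][0] = (-9) / L[0][0] = -3.
Step 2: L[1][1] = √(9) = 3.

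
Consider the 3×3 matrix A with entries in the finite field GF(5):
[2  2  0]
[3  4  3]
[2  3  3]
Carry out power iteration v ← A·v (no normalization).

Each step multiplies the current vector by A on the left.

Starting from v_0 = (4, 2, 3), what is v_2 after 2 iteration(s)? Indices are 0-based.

v_0 = (4, 2, 3).
v_1 = A·v_0 = (2, 4, 3).
v_2 = A·v_1 = (2, 1, 0).

v_2 = (2, 1, 0)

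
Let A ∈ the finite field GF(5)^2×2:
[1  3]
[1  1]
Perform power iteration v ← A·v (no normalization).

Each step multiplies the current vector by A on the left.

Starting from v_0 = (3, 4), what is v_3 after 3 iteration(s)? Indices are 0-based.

v_0 = (3, 4).
v_1 = A·v_0 = (0, 2).
v_2 = A·v_1 = (1, 2).
v_3 = A·v_2 = (2, 3).

v_3 = (2, 3)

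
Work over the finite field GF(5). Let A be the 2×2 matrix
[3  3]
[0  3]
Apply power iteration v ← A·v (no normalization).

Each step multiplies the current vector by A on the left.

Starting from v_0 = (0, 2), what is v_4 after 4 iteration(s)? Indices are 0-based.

v_4 = (3, 2)

v_0 = (0, 2).
v_1 = A·v_0 = (1, 1).
v_2 = A·v_1 = (1, 3).
v_3 = A·v_2 = (2, 4).
v_4 = A·v_3 = (3, 2).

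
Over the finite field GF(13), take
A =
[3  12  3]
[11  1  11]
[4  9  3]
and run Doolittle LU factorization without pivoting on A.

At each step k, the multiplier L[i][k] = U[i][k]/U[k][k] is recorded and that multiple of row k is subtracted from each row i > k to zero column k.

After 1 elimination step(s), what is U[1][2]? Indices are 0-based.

U[1][2] = 0

Step 1: pivot at (0,0) is 3.
  row1 ← row1 − (8)·row0  ⇒  L[1][0]=8, U row1=(0, 9, 0)
  row2 ← row2 − (10)·row0  ⇒  L[2][0]=10, U row2=(0, 6, 12)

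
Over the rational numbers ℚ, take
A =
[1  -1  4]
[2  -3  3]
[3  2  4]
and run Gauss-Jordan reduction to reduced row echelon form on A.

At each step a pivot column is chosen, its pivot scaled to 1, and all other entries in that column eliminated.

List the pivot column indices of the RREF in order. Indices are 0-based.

pivot columns: 0, 1, 2

step 1: normalize row 0 (÷1) = (1, -1, 4)
  row 1: subtract 2×row0 = (0, -1, -5)
  row 2: subtract 3×row0 = (0, 5, -8)
step 2: normalize row 1 (÷-1) = (0, 1, 5)
  row 0: subtract -1×row1 = (1, 0, 9)
  row 2: subtract 5×row1 = (0, 0, -33)
step 3: normalize row 2 (÷-33) = (0, 0, 1)
  row 0: subtract 9×row2 = (1, 0, 0)
  row 1: subtract 5×row2 = (0, 1, 0)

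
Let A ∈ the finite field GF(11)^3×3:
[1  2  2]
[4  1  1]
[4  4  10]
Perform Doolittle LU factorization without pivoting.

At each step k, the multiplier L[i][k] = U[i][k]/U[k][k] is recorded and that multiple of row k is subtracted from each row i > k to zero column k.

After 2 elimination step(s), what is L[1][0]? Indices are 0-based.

Step 1: pivot at (0,0) is 1.
  row1 ← row1 − (4)·row0  ⇒  L[1][0]=4, U row1=(0, 4, 4)
  row2 ← row2 − (4)·row0  ⇒  L[2][0]=4, U row2=(0, 7, 2)
Step 2: pivot at (1,1) is 4.
  row2 ← row2 − (10)·row1  ⇒  L[2][1]=10, U row2=(0, 0, 6)

L[1][0] = 4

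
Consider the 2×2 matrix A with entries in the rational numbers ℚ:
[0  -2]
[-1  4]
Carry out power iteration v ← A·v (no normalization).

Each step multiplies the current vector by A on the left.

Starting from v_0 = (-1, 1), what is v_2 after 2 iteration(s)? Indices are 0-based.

v_0 = (-1, 1).
v_1 = A·v_0 = (-2, 5).
v_2 = A·v_1 = (-10, 22).

v_2 = (-10, 22)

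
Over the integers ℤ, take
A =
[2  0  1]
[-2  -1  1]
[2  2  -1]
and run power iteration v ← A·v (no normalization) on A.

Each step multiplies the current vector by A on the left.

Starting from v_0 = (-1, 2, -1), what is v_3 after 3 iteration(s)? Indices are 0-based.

v_0 = (-1, 2, -1).
v_1 = A·v_0 = (-3, -1, 3).
v_2 = A·v_1 = (-3, 10, -11).
v_3 = A·v_2 = (-17, -15, 25).

v_3 = (-17, -15, 25)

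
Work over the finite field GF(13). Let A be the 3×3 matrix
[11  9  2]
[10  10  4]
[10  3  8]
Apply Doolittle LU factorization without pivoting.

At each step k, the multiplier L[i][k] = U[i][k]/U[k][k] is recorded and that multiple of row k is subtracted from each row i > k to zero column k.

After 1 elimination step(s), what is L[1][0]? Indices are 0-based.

L[1][0] = 8

k=0: U[0][0]=11
  eliminate (1,0): mult=8, new row 1: (0, 3, 1); set L[1][0]=8
  eliminate (2,0): mult=8, new row 2: (0, 9, 5); set L[2][0]=8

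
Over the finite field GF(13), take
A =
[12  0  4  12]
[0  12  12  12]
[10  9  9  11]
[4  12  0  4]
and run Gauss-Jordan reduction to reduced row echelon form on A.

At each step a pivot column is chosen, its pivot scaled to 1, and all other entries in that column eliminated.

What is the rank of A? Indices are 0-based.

rank = 4

[1] R0 /= 12  ⇒  (1, 0, 9, 1)
     R2 -= 10·R0  ⇒  (0, 9, 10, 1)
     R3 -= 4·R0  ⇒  (0, 12, 3, 0)
[2] R1 /= 12  ⇒  (0, 1, 1, 1)
     R2 -= 9·R1  ⇒  (0, 0, 1, 5)
     R3 -= 12·R1  ⇒  (0, 0, 4, 1)
[3] R2 /= 1  ⇒  (0, 0, 1, 5)
     R0 -= 9·R2  ⇒  (1, 0, 0, 8)
     R1 -= 1·R2  ⇒  (0, 1, 0, 9)
     R3 -= 4·R2  ⇒  (0, 0, 0, 7)
[4] R3 /= 7  ⇒  (0, 0, 0, 1)
     R0 -= 8·R3  ⇒  (1, 0, 0, 0)
     R1 -= 9·R3  ⇒  (0, 1, 0, 0)
     R2 -= 5·R3  ⇒  (0, 0, 1, 0)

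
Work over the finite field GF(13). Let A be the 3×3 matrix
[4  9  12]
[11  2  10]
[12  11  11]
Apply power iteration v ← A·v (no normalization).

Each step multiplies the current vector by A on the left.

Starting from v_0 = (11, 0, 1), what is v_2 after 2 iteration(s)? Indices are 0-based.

v_2 = (12, 7, 7)

v_0 = (11, 0, 1).
v_1 = A·v_0 = (4, 1, 0).
v_2 = A·v_1 = (12, 7, 7).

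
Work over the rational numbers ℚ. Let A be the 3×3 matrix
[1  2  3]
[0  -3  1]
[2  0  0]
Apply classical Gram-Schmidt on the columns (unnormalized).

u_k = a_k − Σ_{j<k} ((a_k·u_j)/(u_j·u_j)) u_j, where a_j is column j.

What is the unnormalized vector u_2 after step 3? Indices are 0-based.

u_2 = (132/61, 88/61, -66/61)

Step 1: u_0 = a_0 = (1, 0, 2).
Step 2: u_1 = a_1 − (2/5)·u_0 = (8/5, -3, -4/5).
Step 3: u_2 = a_2 − (3/5)·u_0 − (9/61)·u_1 = (132/61, 88/61, -66/61).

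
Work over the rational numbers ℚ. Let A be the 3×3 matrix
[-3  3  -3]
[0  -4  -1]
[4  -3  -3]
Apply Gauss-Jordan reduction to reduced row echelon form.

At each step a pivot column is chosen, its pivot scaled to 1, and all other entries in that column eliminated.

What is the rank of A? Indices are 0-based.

rank = 3

step 1: normalize row 0 (÷-3) = (1, -1, 1)
  row 2: subtract 4×row0 = (0, 1, -7)
step 2: normalize row 1 (÷-4) = (0, 1, 1/4)
  row 0: subtract -1×row1 = (1, 0, 5/4)
  row 2: subtract 1×row1 = (0, 0, -29/4)
step 3: normalize row 2 (÷-29/4) = (0, 0, 1)
  row 0: subtract 5/4×row2 = (1, 0, 0)
  row 1: subtract 1/4×row2 = (0, 1, 0)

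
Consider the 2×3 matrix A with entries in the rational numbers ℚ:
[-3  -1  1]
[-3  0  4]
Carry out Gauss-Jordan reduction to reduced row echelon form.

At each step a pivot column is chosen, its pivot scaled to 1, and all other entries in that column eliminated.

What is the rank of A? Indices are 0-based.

pivot(0,0)=-3: scale R0 → (1, 1/3, -1/3)
  clear (1,0): R1 −= (-3)R0 → (0, 1, 3)
pivot(1,1)=1: scale R1 → (0, 1, 3)
  clear (0,1): R0 −= (1/3)R1 → (1, 0, -4/3)

rank = 2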